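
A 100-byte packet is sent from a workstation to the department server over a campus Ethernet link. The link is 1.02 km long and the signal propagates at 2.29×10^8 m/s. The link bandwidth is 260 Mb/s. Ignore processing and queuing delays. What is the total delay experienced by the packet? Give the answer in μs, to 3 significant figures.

7.53 μs

L = 100 × 8 = 800 bits.
Transmission delay = L/R = 800 / 260000000 = 3.07692 μs.
Propagation delay = d/s = 1020 m / 229000000 m/s = 4.45415 μs.
Total = 7.53 μs.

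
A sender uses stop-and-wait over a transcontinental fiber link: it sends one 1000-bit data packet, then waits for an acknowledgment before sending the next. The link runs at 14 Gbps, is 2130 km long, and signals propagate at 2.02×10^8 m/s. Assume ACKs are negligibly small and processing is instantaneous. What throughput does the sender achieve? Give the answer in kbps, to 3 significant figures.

47.4 kbps

t_tx = L/R = 1000/14000000000 = 7.14286e-08 s.
t_prop = 2130000/202000000 = 0.0105446 s; RTT = 0.0210891 s.
Cycle = t_tx + RTT = 0.0210892 s.
Throughput = L / cycle = 1000 / 0.0210892 = 47.4 kbps.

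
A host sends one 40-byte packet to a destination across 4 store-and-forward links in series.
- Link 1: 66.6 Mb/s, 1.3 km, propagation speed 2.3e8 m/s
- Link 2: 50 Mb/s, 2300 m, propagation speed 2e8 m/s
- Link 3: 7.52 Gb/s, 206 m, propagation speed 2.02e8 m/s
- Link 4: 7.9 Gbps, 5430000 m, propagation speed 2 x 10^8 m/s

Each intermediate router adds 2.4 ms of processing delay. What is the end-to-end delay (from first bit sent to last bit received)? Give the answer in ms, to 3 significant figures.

L = 40 × 8 = 320 bits.
Transmission delays (L/R per hop): 0.0048048, 0.0064, 4.25532e-05, 4.05063e-05 ms; sum = 0.0112879 ms.
Propagation delays (d/s per hop): 0.00565217, 0.0115, 0.0010198, 27.15 ms; sum = 27.1682 ms.
Processing at 3 router(s): 3 × 2.4 ms = 7.2 ms.
End-to-end = 34.4 ms.

34.4 ms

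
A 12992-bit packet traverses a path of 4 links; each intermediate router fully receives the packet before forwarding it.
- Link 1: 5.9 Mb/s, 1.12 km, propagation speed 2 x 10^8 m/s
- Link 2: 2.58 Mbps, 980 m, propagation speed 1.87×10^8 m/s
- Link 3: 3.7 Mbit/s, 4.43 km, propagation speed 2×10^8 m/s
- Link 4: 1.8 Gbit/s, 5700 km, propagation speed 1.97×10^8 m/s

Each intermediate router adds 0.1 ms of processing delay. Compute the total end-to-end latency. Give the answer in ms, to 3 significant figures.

Transmission delays (L/R per hop): 2.20203, 5.03566, 3.51135, 0.00721778 ms; sum = 10.7563 ms.
Propagation delays (d/s per hop): 0.0056, 0.00524064, 0.02215, 28.934 ms; sum = 28.967 ms.
Processing at 3 router(s): 3 × 0.1 ms = 0.3 ms.
End-to-end = 40.0 ms.

40.0 ms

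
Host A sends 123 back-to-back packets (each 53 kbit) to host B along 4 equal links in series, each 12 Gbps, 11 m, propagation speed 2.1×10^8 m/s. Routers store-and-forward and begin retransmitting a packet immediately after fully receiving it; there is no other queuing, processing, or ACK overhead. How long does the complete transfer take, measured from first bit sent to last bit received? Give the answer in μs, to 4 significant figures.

Per-hop transmission t_tx = L/R = 53000/12000000000 = 4.41667 μs.
Per-hop propagation t_prop = 11/210000000 = 0.052381 μs.
Pipeline fill: first packet needs 4·t_tx to clear all hops; remaining 122 packets each add one t_tx.
Total = (4+123-1)·t_tx + 4·t_prop = 126·4.41667 + 4·0.052381 = 556.7 μs.

556.7 μs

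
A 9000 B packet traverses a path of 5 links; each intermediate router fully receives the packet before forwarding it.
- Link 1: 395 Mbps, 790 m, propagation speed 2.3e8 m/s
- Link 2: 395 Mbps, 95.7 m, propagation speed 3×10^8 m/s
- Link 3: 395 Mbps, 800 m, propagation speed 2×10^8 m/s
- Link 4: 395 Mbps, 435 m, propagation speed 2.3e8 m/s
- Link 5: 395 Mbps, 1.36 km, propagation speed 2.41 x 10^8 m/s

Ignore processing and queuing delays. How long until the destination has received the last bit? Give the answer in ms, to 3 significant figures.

L = 9000 × 8 = 72000 bits.
Transmission delay per hop = L/R = 72000/395000000 = 0.182278 ms; 5 hops → 0.911392 ms.
Propagation delays (d/s per hop): 0.00343478, 0.000319, 0.004, 0.0018913, 0.00564315 ms; sum = 0.0152882 ms.
End-to-end = 0.927 ms.

0.927 ms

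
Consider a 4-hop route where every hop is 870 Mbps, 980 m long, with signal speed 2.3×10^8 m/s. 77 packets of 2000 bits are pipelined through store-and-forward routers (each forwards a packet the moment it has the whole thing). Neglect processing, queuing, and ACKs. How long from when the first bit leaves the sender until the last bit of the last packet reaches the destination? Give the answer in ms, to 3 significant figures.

Per-hop transmission t_tx = L/R = 2000/870000000 = 0.00229885 ms.
Per-hop propagation t_prop = 980/2.3e+08 = 0.00426087 ms.
Pipeline fill: first packet needs 4·t_tx to clear all hops; remaining 76 packets each add one t_tx.
Total = (4+77-1)·t_tx + 4·t_prop = 80·0.00229885 + 4·0.00426087 = 0.201 ms.

0.201 ms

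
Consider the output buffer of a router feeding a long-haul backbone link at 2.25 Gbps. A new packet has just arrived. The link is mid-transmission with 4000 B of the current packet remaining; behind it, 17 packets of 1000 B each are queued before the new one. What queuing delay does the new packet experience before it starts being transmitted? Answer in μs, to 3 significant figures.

Each queued packet: L/R = 8000/2250000000 = 3.55556 μs.
17 queued → 60.4444 μs.
Plus remaining 32000 bits of current packet: 14.2222 μs.
Queuing delay = 74.7 μs.

74.7 μs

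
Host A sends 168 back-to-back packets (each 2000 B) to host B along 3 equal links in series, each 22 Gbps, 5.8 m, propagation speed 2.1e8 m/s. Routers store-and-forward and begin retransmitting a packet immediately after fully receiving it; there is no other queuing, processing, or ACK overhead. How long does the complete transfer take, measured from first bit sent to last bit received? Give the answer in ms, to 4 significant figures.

Per-hop transmission t_tx = L/R = 16000/22000000000 = 0.000727273 ms.
Per-hop propagation t_prop = 5.8/210000000 = 2.7619e-05 ms.
Pipeline fill: first packet needs 3·t_tx to clear all hops; remaining 167 packets each add one t_tx.
Total = (3+168-1)·t_tx + 3·t_prop = 170·0.000727273 + 3·2.7619e-05 = 0.1237 ms.

0.1237 ms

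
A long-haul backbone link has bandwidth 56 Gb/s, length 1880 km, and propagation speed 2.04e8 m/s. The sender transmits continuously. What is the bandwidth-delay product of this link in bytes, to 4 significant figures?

64510000 bytes

Propagation delay = 1880000 / 204000000 = 0.00921569 s.
BDP = R × t_prop = 56000000000 × 0.00921569 = 516078000 bits.
In bytes: 516078000/8 = 64510000 bytes.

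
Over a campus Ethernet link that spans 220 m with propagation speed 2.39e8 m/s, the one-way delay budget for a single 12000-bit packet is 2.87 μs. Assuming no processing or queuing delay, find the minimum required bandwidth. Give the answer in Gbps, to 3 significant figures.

6.16 Gbps

Propagation delay = 220 / 239000000 = 0.920502 μs.
Transmission budget = 2.87 − 0.920502 = 1.9495 μs.
R ≥ L / t_tx = 12000 bits / 1.9495e-06 s = 6.16 Gbps.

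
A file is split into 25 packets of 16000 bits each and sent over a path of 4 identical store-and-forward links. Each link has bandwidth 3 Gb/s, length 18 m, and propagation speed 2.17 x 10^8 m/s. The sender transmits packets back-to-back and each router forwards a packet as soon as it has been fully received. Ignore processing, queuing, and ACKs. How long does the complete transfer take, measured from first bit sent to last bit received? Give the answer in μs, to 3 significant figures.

Per-hop transmission t_tx = L/R = 16000/3000000000 = 5.33333 μs.
Per-hop propagation t_prop = 18/217000000 = 0.0829493 μs.
Pipeline fill: first packet needs 4·t_tx to clear all hops; remaining 24 packets each add one t_tx.
Total = (4+25-1)·t_tx + 4·t_prop = 28·5.33333 + 4·0.0829493 = 150 μs.

150 μs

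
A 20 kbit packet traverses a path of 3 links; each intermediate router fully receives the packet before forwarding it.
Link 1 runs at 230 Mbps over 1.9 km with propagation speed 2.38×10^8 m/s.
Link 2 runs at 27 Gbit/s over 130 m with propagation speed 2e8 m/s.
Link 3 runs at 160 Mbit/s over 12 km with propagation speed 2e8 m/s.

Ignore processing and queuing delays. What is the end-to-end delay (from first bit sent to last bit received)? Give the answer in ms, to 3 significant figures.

L = 20000 bits.
Transmission delays (L/R per hop): 0.0869565, 0.000740741, 0.125 ms; sum = 0.212697 ms.
Propagation delays (d/s per hop): 0.00798319, 0.00065, 0.06 ms; sum = 0.0686332 ms.
End-to-end = 0.281 ms.

0.281 ms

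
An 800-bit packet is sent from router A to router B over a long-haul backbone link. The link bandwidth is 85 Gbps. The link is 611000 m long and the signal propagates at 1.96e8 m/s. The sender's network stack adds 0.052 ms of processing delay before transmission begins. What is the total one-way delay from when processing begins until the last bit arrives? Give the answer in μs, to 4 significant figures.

3169 μs

Transmission delay = L/R = 800 / 85000000000 = 0.00941176 μs.
Propagation delay = d/s = 611000 m / 196000000 m/s = 3117.35 μs.
Plus processing delay 0.052 ms = 52 μs.
Total = 3169 μs.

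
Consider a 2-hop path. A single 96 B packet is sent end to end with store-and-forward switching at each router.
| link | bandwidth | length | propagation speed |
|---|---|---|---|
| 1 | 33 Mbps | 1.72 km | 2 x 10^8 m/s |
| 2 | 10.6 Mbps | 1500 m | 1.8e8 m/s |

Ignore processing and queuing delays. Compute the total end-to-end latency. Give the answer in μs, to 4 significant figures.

L = 96 × 8 = 768 bits.
Transmission delays (L/R per hop): 23.2727, 72.4528 μs; sum = 95.7256 μs.
Propagation delays (d/s per hop): 8.6, 8.33333 μs; sum = 16.9333 μs.
End-to-end = 112.7 μs.

112.7 μs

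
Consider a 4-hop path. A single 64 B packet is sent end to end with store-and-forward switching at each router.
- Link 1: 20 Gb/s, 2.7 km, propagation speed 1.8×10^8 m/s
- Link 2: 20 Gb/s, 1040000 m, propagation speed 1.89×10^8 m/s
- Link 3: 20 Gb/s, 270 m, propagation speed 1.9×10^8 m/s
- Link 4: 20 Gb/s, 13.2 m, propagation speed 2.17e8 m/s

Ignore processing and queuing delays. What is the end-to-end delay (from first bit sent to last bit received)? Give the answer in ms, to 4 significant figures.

L = 64 × 8 = 512 bits.
Transmission delay per hop = L/R = 512/20000000000 = 2.56e-05 ms; 4 hops → 0.0001024 ms.
Propagation delays (d/s per hop): 0.015, 5.50265, 0.00142105, 6.08295e-05 ms; sum = 5.51913 ms.
End-to-end = 5.519 ms.

5.519 ms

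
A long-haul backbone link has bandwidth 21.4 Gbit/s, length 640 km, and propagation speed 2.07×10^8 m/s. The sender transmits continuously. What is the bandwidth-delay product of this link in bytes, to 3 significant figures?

8270000 bytes

Propagation delay = 640000 / 2.07e+08 = 0.00309179 s.
BDP = R × t_prop = 21400000000 × 0.00309179 = 66164300 bits.
In bytes: 66164300/8 = 8270000 bytes.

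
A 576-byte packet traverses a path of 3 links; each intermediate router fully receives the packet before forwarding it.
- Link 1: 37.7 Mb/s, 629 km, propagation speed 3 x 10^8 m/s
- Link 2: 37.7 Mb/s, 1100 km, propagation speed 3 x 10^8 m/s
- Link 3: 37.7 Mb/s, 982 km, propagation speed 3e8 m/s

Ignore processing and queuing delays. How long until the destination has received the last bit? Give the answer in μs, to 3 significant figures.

9400 μs

L = 576 × 8 = 4608 bits.
Transmission delay per hop = L/R = 4608/37700000 = 122.228 μs; 3 hops → 366.684 μs.
Propagation delays (d/s per hop): 2096.67, 3666.67, 3273.33 μs; sum = 9036.67 μs.
End-to-end = 9400 μs.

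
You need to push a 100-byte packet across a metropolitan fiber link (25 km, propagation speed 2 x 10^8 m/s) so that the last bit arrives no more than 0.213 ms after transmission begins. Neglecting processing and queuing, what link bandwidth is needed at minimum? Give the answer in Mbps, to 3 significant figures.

L = 800 bits.
Propagation delay = 25000 / 200000000 = 0.125 ms.
Transmission budget = 0.213 − 0.125 = 0.088 ms.
R ≥ L / t_tx = 800 bits / 8.8e-05 s = 9.09 Mbps.

9.09 Mbps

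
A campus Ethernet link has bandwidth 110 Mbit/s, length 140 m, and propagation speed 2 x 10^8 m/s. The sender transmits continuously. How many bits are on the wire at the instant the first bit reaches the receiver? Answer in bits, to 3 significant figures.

Propagation delay = 140 / 200000000 = 7e-07 s.
BDP = R × t_prop = 110000000 × 7e-07 = 77 bits.

77.0 bits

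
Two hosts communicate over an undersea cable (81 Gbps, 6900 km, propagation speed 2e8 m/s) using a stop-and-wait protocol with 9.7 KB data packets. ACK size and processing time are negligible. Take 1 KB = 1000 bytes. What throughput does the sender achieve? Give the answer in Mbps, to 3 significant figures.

1.12 Mbps

t_tx = L/R = 77600/81000000000 = 9.58025e-07 s.
t_prop = 6900000/200000000 = 0.0345 s; RTT = 0.069 s.
Cycle = t_tx + RTT = 0.069001 s.
Throughput = L / cycle = 77600 / 0.069001 = 1.12 Mbps.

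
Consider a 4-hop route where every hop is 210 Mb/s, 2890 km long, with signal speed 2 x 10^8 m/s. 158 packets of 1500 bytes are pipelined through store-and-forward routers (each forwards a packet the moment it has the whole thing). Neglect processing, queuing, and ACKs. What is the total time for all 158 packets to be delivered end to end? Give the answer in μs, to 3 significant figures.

Per-hop transmission t_tx = L/R = 12000/210000000 = 57.1429 μs.
Per-hop propagation t_prop = 2890000/200000000 = 14450 μs.
Pipeline fill: first packet needs 4·t_tx to clear all hops; remaining 157 packets each add one t_tx.
Total = (4+158-1)·t_tx + 4·t_prop = 161·57.1429 + 4·14450 = 67000 μs.

67000 μs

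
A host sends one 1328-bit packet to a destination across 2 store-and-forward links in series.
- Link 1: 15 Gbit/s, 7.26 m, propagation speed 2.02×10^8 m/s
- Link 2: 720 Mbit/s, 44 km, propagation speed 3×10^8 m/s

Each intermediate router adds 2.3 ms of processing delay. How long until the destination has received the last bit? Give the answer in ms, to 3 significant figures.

Transmission delays (L/R per hop): 8.85333e-05, 0.00184444 ms; sum = 0.00193298 ms.
Propagation delays (d/s per hop): 3.59406e-05, 0.146667 ms; sum = 0.146703 ms.
Processing at 1 router(s): 1 × 2.3 ms = 2.3 ms.
End-to-end = 2.45 ms.

2.45 ms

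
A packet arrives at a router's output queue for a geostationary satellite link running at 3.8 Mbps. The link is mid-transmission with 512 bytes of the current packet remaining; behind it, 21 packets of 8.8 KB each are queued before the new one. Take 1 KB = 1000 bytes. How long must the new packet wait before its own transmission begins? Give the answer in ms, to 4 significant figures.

Each queued packet: L/R = 70400/3800000 = 18.5263 ms.
21 queued → 389.053 ms.
Plus remaining 4096 bits of current packet: 1.07789 ms.
Queuing delay = 390.1 ms.

390.1 ms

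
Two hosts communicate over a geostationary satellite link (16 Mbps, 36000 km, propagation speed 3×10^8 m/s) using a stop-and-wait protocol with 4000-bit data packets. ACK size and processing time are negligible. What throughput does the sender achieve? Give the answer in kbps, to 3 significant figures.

16.6 kbps

t_tx = L/R = 4000/16000000 = 0.00025 s.
t_prop = 36000000/300000000 = 0.12 s; RTT = 0.24 s.
Cycle = t_tx + RTT = 0.24025 s.
Throughput = L / cycle = 4000 / 0.24025 = 16.6 kbps.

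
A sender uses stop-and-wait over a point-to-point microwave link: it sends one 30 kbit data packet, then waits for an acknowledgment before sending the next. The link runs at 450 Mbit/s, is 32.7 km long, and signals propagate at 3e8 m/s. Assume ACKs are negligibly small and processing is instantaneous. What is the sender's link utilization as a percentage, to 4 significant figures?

t_tx = L/R = 30000/450000000 = 6.66667e-05 s.
t_prop = 32700/300000000 = 0.000109 s; RTT = 0.000218 s.
Cycle = t_tx + RTT = 0.000284667 s.
Utilization = t_tx / cycle = 6.66667e-05/0.000284667 = 23.42 %.

23.42 %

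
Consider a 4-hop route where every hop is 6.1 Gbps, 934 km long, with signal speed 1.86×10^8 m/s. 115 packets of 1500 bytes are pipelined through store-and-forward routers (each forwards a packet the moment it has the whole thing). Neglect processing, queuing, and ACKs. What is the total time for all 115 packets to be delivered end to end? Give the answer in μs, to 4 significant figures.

20320 μs

Per-hop transmission t_tx = L/R = 12000/6100000000 = 1.96721 μs.
Per-hop propagation t_prop = 934000/186000000 = 5021.51 μs.
Pipeline fill: first packet needs 4·t_tx to clear all hops; remaining 114 packets each add one t_tx.
Total = (4+115-1)·t_tx + 4·t_prop = 118·1.96721 + 4·5021.51 = 20320 μs.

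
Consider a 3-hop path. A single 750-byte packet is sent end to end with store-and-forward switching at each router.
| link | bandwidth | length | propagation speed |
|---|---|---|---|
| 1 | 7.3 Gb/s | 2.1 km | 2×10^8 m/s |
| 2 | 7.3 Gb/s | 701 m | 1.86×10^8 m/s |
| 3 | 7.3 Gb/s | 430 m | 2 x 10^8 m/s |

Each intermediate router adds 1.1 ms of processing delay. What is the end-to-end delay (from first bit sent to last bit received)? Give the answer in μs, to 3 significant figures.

L = 750 × 8 = 6000 bits.
Transmission delay per hop = L/R = 6000/7300000000 = 0.821918 μs; 3 hops → 2.46575 μs.
Propagation delays (d/s per hop): 10.5, 3.76882, 2.15 μs; sum = 16.4188 μs.
Processing at 2 router(s): 2 × 1.1 ms = 2200 μs.
End-to-end = 2220 μs.

2220 μs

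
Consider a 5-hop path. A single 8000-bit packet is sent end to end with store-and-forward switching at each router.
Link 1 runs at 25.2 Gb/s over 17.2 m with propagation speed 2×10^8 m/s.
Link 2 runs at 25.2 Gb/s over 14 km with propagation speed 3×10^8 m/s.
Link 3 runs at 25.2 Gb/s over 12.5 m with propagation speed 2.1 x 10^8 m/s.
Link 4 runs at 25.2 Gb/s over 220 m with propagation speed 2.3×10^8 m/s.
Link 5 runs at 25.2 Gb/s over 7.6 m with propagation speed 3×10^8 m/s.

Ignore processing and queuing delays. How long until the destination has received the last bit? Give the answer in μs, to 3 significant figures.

Transmission delay per hop = L/R = 8000/25200000000 = 0.31746 μs; 5 hops → 1.5873 μs.
Propagation delays (d/s per hop): 0.086, 46.6667, 0.0595238, 0.956522, 0.0253333 μs; sum = 47.794 μs.
End-to-end = 49.4 μs.

49.4 μs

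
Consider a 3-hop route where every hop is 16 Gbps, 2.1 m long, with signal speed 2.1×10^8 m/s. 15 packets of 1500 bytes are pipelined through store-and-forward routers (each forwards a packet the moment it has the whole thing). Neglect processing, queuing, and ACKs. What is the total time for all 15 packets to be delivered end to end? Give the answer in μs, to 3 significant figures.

12.8 μs

Per-hop transmission t_tx = L/R = 12000/16000000000 = 0.75 μs.
Per-hop propagation t_prop = 2.1/210000000 = 0.01 μs.
Pipeline fill: first packet needs 3·t_tx to clear all hops; remaining 14 packets each add one t_tx.
Total = (3+15-1)·t_tx + 3·t_prop = 17·0.75 + 3·0.01 = 12.8 μs.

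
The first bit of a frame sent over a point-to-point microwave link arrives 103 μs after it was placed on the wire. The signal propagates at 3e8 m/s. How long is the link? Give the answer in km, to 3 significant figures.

d = s × t_prop = 300000000 × 0.000103 = 30.9 km.

30.9 km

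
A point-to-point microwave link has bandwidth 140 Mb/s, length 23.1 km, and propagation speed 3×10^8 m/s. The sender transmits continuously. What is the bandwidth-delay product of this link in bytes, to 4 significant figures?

1348 bytes

Propagation delay = 23100 / 300000000 = 7.7e-05 s.
BDP = R × t_prop = 140000000 × 7.7e-05 = 10780 bits.
In bytes: 10780/8 = 1348 bytes.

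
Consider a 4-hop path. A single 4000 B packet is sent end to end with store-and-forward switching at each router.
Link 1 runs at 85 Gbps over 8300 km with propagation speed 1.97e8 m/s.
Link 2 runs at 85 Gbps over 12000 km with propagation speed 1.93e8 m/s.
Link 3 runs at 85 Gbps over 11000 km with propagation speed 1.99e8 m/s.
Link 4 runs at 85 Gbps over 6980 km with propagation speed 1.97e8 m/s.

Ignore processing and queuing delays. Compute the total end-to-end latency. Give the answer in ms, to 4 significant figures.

195.0 ms

L = 4000 × 8 = 32000 bits.
Transmission delay per hop = L/R = 32000/85000000000 = 0.000376471 ms; 4 hops → 0.00150588 ms.
Propagation delays (d/s per hop): 42.132, 62.1762, 55.2764, 35.4315 ms; sum = 195.016 ms.
End-to-end = 195.0 ms.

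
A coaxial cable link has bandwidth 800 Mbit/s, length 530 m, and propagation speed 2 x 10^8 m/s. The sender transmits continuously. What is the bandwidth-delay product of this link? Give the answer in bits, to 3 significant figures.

Propagation delay = 530 / 200000000 = 2.65e-06 s.
BDP = R × t_prop = 800000000 × 2.65e-06 = 2120 bits.

2120 bits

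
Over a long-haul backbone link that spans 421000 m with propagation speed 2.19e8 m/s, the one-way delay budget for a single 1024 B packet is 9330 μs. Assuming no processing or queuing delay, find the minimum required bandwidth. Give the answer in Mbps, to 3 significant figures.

L = 8192 bits.
Propagation delay = 421000 / 219000000 = 1922.37 μs.
Transmission budget = 9330 − 1922.37 = 7407.63 μs.
R ≥ L / t_tx = 8192 bits / 0.00740763 s = 1.11 Mbps.

1.11 Mbps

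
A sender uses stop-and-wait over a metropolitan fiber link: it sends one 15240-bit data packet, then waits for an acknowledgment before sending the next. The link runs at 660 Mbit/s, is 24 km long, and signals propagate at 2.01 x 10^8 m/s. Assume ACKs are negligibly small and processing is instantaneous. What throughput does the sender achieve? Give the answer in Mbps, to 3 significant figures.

58.2 Mbps

t_tx = L/R = 15240/660000000 = 2.30909e-05 s.
t_prop = 24000/2.01e+08 = 0.000119403 s; RTT = 0.000238806 s.
Cycle = t_tx + RTT = 0.000261897 s.
Throughput = L / cycle = 15240 / 0.000261897 = 58.2 Mbps.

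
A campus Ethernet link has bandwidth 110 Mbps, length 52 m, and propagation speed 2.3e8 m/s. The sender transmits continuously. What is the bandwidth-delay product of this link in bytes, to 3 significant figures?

3.11 bytes

Propagation delay = 52 / 2.3e+08 = 2.26087e-07 s.
BDP = R × t_prop = 110000000 × 2.26087e-07 = 24.8696 bits.
In bytes: 24.8696/8 = 3.11 bytes.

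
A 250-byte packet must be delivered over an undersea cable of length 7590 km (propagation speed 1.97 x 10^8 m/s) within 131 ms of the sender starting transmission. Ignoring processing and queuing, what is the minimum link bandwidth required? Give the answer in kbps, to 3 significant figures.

21.6 kbps

L = 2000 bits.
Propagation delay = 7590000 / 197000000 = 38.5279 ms.
Transmission budget = 131 − 38.5279 = 92.4721 ms.
R ≥ L / t_tx = 2000 bits / 0.0924721 s = 21.6 kbps.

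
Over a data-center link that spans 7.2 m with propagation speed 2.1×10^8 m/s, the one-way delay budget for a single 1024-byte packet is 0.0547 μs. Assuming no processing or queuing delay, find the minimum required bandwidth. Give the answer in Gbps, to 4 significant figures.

401.3 Gbps

L = 8192 bits.
Propagation delay = 7.2 / 210000000 = 0.0342857 μs.
Transmission budget = 0.0547 − 0.0342857 = 0.0204143 μs.
R ≥ L / t_tx = 8192 bits / 2.04143e-08 s = 401.3 Gbps.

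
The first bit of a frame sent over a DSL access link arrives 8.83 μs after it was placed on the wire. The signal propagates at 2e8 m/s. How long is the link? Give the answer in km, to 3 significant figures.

1.77 km

d = s × t_prop = 200000000 × 8.83e-06 = 1.77 km.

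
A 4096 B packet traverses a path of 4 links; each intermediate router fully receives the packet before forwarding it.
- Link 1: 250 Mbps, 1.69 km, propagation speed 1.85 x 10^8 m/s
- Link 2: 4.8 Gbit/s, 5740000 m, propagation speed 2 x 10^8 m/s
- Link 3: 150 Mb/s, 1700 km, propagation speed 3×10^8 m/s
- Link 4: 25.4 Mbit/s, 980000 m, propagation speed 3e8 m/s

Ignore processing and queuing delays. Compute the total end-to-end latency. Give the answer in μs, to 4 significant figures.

L = 4096 × 8 = 32768 bits.
Transmission delays (L/R per hop): 131.072, 6.82667, 218.453, 1290.08 μs; sum = 1646.43 μs.
Propagation delays (d/s per hop): 9.13514, 28700, 5666.67, 3266.67 μs; sum = 37642.5 μs.
End-to-end = 39290 μs.

39290 μs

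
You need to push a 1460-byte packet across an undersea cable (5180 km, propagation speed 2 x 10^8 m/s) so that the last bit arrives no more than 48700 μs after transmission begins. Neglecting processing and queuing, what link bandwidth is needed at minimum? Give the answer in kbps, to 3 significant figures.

512 kbps

L = 11680 bits.
Propagation delay = 5180000 / 200000000 = 25900 μs.
Transmission budget = 48700 − 25900 = 22800 μs.
R ≥ L / t_tx = 11680 bits / 0.0228 s = 512 kbps.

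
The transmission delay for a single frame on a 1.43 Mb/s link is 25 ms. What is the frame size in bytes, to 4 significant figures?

L = R × t_tx = 1430000 b/s × 0.025 s = 35750 bits.
In bytes: 35750 / 8 = 4469 bytes.

4469 bytes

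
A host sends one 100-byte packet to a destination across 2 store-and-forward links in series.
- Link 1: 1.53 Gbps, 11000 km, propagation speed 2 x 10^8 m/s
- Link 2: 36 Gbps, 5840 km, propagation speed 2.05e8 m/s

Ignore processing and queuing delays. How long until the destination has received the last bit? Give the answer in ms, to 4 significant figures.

L = 100 × 8 = 800 bits.
Transmission delays (L/R per hop): 0.000522876, 2.22222e-05 ms; sum = 0.000545098 ms.
Propagation delays (d/s per hop): 55, 28.4878 ms; sum = 83.4878 ms.
End-to-end = 83.49 ms.

83.49 ms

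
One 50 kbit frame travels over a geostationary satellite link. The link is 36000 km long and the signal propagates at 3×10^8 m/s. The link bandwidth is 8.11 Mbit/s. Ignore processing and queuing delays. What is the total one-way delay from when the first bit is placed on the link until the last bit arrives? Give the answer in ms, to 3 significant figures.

126 ms

L = 50000 bits.
Transmission delay = L/R = 50000 / 8.11e+06 = 6.16523 ms.
Propagation delay = d/s = 36000000 m / 300000000 m/s = 120 ms.
Total = 126 ms.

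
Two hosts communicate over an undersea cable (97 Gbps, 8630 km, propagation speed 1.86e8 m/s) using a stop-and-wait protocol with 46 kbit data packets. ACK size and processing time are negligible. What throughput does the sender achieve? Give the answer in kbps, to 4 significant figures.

495.7 kbps

t_tx = L/R = 46000/97000000000 = 4.74227e-07 s.
t_prop = 8630000/186000000 = 0.0463978 s; RTT = 0.0927957 s.
Cycle = t_tx + RTT = 0.0927962 s.
Throughput = L / cycle = 46000 / 0.0927962 = 495.7 kbps.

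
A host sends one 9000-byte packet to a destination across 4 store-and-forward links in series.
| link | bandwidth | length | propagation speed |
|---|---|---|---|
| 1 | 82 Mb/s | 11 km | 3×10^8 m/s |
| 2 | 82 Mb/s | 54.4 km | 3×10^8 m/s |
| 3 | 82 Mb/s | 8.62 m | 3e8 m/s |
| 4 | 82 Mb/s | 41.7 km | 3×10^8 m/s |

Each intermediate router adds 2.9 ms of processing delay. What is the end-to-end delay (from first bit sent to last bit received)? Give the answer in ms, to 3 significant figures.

L = 9000 × 8 = 72000 bits.
Transmission delay per hop = L/R = 72000/82000000 = 0.878049 ms; 4 hops → 3.5122 ms.
Propagation delays (d/s per hop): 0.0366667, 0.181333, 2.87333e-05, 0.139 ms; sum = 0.357029 ms.
Processing at 3 router(s): 3 × 2.9 ms = 8.7 ms.
End-to-end = 12.6 ms.

12.6 ms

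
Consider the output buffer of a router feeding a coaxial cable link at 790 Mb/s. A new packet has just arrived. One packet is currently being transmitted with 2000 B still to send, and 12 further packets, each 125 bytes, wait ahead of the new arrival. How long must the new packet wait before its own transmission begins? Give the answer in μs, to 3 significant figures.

35.4 μs

Each queued packet: L/R = 1000/790000000 = 1.26582 μs.
12 queued → 15.1899 μs.
Plus remaining 16000 bits of current packet: 20.2532 μs.
Queuing delay = 35.4 μs.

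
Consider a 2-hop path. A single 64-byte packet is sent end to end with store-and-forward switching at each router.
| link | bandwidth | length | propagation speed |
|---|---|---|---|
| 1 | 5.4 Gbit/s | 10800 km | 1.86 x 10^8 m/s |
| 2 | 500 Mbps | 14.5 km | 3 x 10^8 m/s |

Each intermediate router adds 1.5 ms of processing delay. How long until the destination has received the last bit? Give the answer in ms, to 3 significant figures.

L = 64 × 8 = 512 bits.
Transmission delays (L/R per hop): 9.48148e-05, 0.001024 ms; sum = 0.00111881 ms.
Propagation delays (d/s per hop): 58.0645, 0.0483333 ms; sum = 58.1128 ms.
Processing at 1 router(s): 1 × 1.5 ms = 1.5 ms.
End-to-end = 59.6 ms.

59.6 ms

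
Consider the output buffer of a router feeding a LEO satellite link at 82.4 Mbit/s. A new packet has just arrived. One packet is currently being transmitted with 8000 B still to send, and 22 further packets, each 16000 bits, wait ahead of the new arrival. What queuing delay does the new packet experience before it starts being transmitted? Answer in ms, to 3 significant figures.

Each queued packet: L/R = 16000/82400000 = 0.194175 ms.
22 queued → 4.27184 ms.
Plus remaining 64000 bits of current packet: 0.776699 ms.
Queuing delay = 5.05 ms.

5.05 ms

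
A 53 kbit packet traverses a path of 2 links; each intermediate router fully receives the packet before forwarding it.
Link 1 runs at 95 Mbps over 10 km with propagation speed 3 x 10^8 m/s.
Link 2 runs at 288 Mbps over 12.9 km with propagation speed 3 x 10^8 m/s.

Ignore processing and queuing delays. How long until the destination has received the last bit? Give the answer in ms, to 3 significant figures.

L = 53000 bits.
Transmission delays (L/R per hop): 0.557895, 0.184028 ms; sum = 0.741923 ms.
Propagation delays (d/s per hop): 0.0333333, 0.043 ms; sum = 0.0763333 ms.
End-to-end = 0.818 ms.

0.818 ms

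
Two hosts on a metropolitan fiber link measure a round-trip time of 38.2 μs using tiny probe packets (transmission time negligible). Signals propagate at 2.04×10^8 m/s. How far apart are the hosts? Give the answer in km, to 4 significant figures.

One-way propagation = RTT/2 = 19.1 μs.
d = s × t = 204000000 × 1.91e-05 = 3.896 km.

3.896 km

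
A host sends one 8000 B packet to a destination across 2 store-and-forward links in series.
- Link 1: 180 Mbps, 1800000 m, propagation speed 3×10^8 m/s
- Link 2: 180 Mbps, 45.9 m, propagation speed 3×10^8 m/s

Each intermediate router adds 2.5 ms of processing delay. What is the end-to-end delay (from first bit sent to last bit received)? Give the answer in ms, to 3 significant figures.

L = 8000 × 8 = 64000 bits.
Transmission delay per hop = L/R = 64000/180000000 = 0.355556 ms; 2 hops → 0.711111 ms.
Propagation delays (d/s per hop): 6, 0.000153 ms; sum = 6.00015 ms.
Processing at 1 router(s): 1 × 2.5 ms = 2.5 ms.
End-to-end = 9.21 ms.

9.21 ms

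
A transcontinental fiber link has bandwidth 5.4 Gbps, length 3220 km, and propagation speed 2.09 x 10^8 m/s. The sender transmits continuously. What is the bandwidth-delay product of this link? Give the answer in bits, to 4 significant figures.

83200000 bits

Propagation delay = 3220000 / 209000000 = 0.0154067 s.
BDP = R × t_prop = 5400000000 × 0.0154067 = 83196200 bits.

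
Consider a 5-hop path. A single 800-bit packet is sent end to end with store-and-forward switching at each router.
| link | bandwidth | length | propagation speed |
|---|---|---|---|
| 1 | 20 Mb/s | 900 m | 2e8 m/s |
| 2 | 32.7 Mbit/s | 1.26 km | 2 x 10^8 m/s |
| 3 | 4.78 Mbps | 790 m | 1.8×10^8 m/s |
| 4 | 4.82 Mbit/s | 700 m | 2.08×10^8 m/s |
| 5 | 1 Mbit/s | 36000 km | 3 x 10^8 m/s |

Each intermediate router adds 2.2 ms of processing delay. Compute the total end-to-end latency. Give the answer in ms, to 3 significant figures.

130 ms

Transmission delays (L/R per hop): 0.04, 0.0244648, 0.167364, 0.165975, 0.8 ms; sum = 1.1978 ms.
Propagation delays (d/s per hop): 0.0045, 0.0063, 0.00438889, 0.00336538, 120 ms; sum = 120.019 ms.
Processing at 4 router(s): 4 × 2.2 ms = 8.8 ms.
End-to-end = 130 ms.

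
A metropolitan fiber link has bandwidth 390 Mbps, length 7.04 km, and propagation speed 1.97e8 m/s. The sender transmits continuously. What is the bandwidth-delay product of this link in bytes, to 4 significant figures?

1742 bytes

Propagation delay = 7040 / 197000000 = 3.5736e-05 s.
BDP = R × t_prop = 390000000 × 3.5736e-05 = 13937.1 bits.
In bytes: 13937.1/8 = 1742 bytes.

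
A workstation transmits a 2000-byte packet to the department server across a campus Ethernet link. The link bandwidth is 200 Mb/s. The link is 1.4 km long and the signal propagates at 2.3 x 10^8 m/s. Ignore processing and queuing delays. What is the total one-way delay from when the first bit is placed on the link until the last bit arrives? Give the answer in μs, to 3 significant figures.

86.1 μs

L = 2000 × 8 = 16000 bits.
Transmission delay = L/R = 16000 / 200000000 = 80 μs.
Propagation delay = d/s = 1400 m / 2.3e+08 m/s = 6.08696 μs.
Total = 86.1 μs.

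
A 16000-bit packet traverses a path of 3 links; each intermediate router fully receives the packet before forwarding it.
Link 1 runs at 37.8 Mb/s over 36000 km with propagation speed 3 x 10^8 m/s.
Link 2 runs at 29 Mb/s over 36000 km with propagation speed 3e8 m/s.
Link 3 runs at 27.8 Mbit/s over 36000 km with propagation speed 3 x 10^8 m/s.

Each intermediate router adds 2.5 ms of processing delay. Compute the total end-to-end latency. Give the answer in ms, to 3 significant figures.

367 ms

Transmission delays (L/R per hop): 0.42328, 0.551724, 0.57554 ms; sum = 1.55054 ms.
Propagation delays (d/s per hop): 120, 120, 120 ms; sum = 360 ms.
Processing at 2 router(s): 2 × 2.5 ms = 5 ms.
End-to-end = 367 ms.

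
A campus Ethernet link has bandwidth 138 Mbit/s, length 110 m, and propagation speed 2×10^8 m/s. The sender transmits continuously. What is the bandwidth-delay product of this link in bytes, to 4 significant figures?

Propagation delay = 110 / 200000000 = 5.5e-07 s.
BDP = R × t_prop = 138000000 × 5.5e-07 = 75.9 bits.
In bytes: 75.9/8 = 9.488 bytes.

9.488 bytes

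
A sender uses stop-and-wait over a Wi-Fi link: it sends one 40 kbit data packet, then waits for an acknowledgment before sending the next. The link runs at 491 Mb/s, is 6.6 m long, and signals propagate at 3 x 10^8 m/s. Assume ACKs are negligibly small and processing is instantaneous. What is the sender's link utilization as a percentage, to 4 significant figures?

99.95 %

t_tx = L/R = 40000/491000000 = 8.14664e-05 s.
t_prop = 6.6/300000000 = 2.2e-08 s; RTT = 4.4e-08 s.
Cycle = t_tx + RTT = 8.15104e-05 s.
Utilization = t_tx / cycle = 8.14664e-05/8.15104e-05 = 99.95 %.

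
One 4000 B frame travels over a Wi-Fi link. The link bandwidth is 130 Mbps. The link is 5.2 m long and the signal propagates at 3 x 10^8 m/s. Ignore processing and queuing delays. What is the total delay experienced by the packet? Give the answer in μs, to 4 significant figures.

246.2 μs

L = 4000 × 8 = 32000 bits.
Transmission delay = L/R = 32000 / 130000000 = 246.154 μs.
Propagation delay = d/s = 5.2 m / 300000000 m/s = 0.0173333 μs.
Total = 246.2 μs.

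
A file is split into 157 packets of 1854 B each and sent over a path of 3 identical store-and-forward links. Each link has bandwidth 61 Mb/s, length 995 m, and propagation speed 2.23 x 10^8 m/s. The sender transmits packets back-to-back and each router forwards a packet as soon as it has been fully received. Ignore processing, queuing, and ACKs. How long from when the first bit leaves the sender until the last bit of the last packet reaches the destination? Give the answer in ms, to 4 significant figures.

38.67 ms

Per-hop transmission t_tx = L/R = 14832/61000000 = 0.243148 ms.
Per-hop propagation t_prop = 995/223000000 = 0.00446188 ms.
Pipeline fill: first packet needs 3·t_tx to clear all hops; remaining 156 packets each add one t_tx.
Total = (3+157-1)·t_tx + 3·t_prop = 159·0.243148 + 3·0.00446188 = 38.67 ms.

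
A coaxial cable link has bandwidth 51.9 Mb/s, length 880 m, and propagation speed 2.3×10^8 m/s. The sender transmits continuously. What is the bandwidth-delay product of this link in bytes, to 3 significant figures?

24.8 bytes

Propagation delay = 880 / 2.3e+08 = 3.82609e-06 s.
BDP = R × t_prop = 51900000 × 3.82609e-06 = 198.574 bits.
In bytes: 198.574/8 = 24.8 bytes.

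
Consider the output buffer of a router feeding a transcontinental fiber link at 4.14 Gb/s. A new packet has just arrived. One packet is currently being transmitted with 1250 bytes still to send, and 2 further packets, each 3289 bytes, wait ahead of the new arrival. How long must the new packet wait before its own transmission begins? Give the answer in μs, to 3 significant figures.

15.1 μs

Each queued packet: L/R = 26312/4.14e+09 = 6.35556 μs.
2 queued → 12.7111 μs.
Plus remaining 10000 bits of current packet: 2.41546 μs.
Queuing delay = 15.1 μs.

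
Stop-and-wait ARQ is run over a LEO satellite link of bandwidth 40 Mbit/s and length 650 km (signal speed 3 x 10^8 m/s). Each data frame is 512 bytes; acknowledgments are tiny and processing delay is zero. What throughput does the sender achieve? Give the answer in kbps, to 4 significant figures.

t_tx = L/R = 4096/40000000 = 0.0001024 s.
t_prop = 650000/300000000 = 0.00216667 s; RTT = 0.00433333 s.
Cycle = t_tx + RTT = 0.00443573 s.
Throughput = L / cycle = 4096 / 0.00443573 = 923.4 kbps.

923.4 kbps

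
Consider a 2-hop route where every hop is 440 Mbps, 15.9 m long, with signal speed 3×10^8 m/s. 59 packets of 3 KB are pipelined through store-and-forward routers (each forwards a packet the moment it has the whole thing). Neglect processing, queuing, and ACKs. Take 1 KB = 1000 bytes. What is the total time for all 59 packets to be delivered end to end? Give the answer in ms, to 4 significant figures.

3.273 ms

Per-hop transmission t_tx = L/R = 24000/440000000 = 0.0545455 ms.
Per-hop propagation t_prop = 15.9/300000000 = 5.3e-05 ms.
Pipeline fill: first packet needs 2·t_tx to clear all hops; remaining 58 packets each add one t_tx.
Total = (2+59-1)·t_tx + 2·t_prop = 60·0.0545455 + 2·5.3e-05 = 3.273 ms.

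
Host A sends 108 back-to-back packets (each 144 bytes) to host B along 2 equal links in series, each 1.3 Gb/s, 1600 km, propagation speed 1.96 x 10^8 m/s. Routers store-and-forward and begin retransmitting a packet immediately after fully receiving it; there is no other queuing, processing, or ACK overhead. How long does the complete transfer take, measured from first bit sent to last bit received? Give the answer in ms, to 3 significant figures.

Per-hop transmission t_tx = L/R = 1152/1300000000 = 0.000886154 ms.
Per-hop propagation t_prop = 1600000/196000000 = 8.16327 ms.
Pipeline fill: first packet needs 2·t_tx to clear all hops; remaining 107 packets each add one t_tx.
Total = (2+108-1)·t_tx + 2·t_prop = 109·0.000886154 + 2·8.16327 = 16.4 ms.

16.4 ms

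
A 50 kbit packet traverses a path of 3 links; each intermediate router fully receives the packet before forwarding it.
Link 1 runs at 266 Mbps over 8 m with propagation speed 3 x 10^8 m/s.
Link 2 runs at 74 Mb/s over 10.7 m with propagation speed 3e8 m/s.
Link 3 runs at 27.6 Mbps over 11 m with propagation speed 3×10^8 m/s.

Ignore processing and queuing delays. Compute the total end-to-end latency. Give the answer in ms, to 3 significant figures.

L = 50000 bits.
Transmission delays (L/R per hop): 0.18797, 0.675676, 1.81159 ms; sum = 2.67524 ms.
Propagation delays (d/s per hop): 2.66667e-05, 3.56667e-05, 3.66667e-05 ms; sum = 9.9e-05 ms.
End-to-end = 2.68 ms.

2.68 ms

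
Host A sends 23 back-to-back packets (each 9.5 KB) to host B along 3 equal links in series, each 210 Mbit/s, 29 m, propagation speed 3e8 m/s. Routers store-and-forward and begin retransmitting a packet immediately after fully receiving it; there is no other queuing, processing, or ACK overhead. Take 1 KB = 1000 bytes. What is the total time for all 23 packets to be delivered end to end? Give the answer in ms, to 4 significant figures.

9.048 ms

Per-hop transmission t_tx = L/R = 76000/210000000 = 0.361905 ms.
Per-hop propagation t_prop = 29/300000000 = 9.66667e-05 ms.
Pipeline fill: first packet needs 3·t_tx to clear all hops; remaining 22 packets each add one t_tx.
Total = (3+23-1)·t_tx + 3·t_prop = 25·0.361905 + 3·9.66667e-05 = 9.048 ms.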